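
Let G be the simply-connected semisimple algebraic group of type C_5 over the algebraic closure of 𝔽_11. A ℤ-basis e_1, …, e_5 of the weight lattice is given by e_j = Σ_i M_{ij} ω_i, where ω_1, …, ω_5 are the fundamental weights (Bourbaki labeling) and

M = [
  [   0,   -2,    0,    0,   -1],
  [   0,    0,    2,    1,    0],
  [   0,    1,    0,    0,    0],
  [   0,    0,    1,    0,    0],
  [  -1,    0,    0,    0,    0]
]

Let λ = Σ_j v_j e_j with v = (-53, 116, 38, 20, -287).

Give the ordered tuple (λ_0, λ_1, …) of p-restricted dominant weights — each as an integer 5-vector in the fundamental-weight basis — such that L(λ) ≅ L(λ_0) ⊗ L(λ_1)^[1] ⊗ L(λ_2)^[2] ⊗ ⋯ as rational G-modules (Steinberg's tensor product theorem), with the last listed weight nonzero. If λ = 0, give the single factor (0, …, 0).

((0, 8, 6, 5, 9), (5, 8, 10, 3, 4))

ω-coordinates c = M·v, v = (-53, 116, 38, 20, -287):
  c_1 = (0)·(-53) + (-2)·(116) + (0)·(38) + (0)·(20) + (-1)·(-287) = 55
  c_2 = (0)·(-53) + (0)·(116) + (2)·(38) + (1)·(20) + (0)·(-287) = 96
  c_3 = (0)·(-53) + (1)·(116) + (0)·(38) + (0)·(20) + (0)·(-287) = 116
  c_4 = (0)·(-53) + (0)·(116) + (1)·(38) + (0)·(20) + (0)·(-287) = 38
  c_5 = (-1)·(-53) + (0)·(116) + (0)·(38) + (0)·(20) + (0)·(-287) = 53
Writing each c_i in base p = 11:
  c_1 = 55 = 0·11^0 + 5·11^1
  c_2 = 96 = 8·11^0 + 8·11^1
  c_3 = 116 = 6·11^0 + 10·11^1
  c_4 = 38 = 5·11^0 + 3·11^1
  c_5 = 53 = 9·11^0 + 4·11^1
λ_0 = (0, 8, 6, 5, 9)
λ_1 = (5, 8, 10, 3, 4)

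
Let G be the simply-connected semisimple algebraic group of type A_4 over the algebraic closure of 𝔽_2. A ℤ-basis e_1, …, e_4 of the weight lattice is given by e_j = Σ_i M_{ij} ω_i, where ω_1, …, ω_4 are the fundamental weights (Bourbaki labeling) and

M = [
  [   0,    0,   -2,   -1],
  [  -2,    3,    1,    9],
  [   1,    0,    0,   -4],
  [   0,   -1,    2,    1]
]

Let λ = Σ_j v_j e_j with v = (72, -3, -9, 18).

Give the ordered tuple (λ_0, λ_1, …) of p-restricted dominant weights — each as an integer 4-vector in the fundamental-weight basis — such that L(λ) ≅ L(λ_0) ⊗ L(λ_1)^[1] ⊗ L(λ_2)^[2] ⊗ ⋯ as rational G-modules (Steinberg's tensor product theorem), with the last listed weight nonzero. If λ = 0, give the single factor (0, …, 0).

((0, 0, 0, 1), (0, 0, 0, 1))

Converting to the ω-basis (c_i = row i of M dotted with v = (72, -3, -9, 18)):
  c_1 = 0*72 + 0*-3 + -2*-9 + -1*18 = 0
  c_2 = -2*72 + 3*-3 + 1*-9 + 9*18 = 0
  c_3 = 1*72 + 0*-3 + 0*-9 + -4*18 = 0
  c_4 = 0*72 + -1*-3 + 2*-9 + 1*18 = 3
Writing each c_i in base p = 2:
  c_1 = 0
  c_2 = 0
  c_3 = 0
  c_4 = 3 = 1·2^0 + 1·2^1
λ_0 = (0, 0, 0, 1)
λ_1 = (0, 0, 0, 1)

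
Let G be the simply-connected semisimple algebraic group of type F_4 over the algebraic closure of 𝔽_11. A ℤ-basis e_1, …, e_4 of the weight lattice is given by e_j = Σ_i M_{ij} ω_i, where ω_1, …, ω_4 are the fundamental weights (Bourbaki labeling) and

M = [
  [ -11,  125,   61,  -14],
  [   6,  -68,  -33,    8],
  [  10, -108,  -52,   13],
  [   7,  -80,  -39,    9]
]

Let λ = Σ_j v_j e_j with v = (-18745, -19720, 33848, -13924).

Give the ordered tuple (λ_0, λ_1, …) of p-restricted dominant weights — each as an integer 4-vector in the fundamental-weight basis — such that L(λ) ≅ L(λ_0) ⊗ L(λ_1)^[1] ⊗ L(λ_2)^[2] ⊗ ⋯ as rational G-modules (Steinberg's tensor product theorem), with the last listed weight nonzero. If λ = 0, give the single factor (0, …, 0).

((1, 4, 3, 7), (1, 10, 10, 2), (7, 0, 9, 8))

Compute c_i = Σ_j M_{ij} v_j with v = (-18745, -19720, 33848, -13924):
  c_1 = (-11)·(-18745) + (125)·(-19720) + (61)·(33848) + (-14)·(-13924) = 859
  c_2 = (6)·(-18745) + (-68)·(-19720) + (-33)·(33848) + (8)·(-13924) = 114
  c_3 = (10)·(-18745) + (-108)·(-19720) + (-52)·(33848) + (13)·(-13924) = 1202
  c_4 = (7)·(-18745) + (-80)·(-19720) + (-39)·(33848) + (9)·(-13924) = 997
Writing each c_i in base p = 11:
  c_1 = 859 = 1·11^0 + 1·11^1 + 7·11^2
  c_2 = 114 = 4·11^0 + 10·11^1
  c_3 = 1202 = 3·11^0 + 10·11^1 + 9·11^2
  c_4 = 997 = 7·11^0 + 2·11^1 + 8·11^2
p-restricted factor λ_0 = (1, 4, 3, 7)
p-restricted factor λ_1 = (1, 10, 10, 2)
p-restricted factor λ_2 = (7, 0, 9, 8)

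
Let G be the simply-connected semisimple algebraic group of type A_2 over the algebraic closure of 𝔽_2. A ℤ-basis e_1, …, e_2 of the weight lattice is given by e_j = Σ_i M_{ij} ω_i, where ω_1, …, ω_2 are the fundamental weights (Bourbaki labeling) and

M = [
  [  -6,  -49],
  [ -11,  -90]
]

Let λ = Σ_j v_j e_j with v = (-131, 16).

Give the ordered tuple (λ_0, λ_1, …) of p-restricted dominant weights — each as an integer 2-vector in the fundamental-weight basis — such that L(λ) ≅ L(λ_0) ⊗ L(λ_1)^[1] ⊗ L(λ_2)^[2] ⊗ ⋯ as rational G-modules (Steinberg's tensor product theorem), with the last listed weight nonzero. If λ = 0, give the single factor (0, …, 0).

Change of basis e → ω: c = M·v where v = (-131, 16):
  c_1 = (-6)·(-131) + (-49)·(16) = 2
  c_2 = (-11)·(-131) + (-90)·(16) = 1
p = 2; digits c_i = Σ_j d_{ij}·2^j, 0 ≤ d_{ij} < 2:
  c_1 = 2 = 0·2^0 + 1·2^1
  c_2 = 1 = 1·2^0
Factor λ_0 = (0, 1)
Factor λ_1 = (1, 0)

((0, 1), (1, 0))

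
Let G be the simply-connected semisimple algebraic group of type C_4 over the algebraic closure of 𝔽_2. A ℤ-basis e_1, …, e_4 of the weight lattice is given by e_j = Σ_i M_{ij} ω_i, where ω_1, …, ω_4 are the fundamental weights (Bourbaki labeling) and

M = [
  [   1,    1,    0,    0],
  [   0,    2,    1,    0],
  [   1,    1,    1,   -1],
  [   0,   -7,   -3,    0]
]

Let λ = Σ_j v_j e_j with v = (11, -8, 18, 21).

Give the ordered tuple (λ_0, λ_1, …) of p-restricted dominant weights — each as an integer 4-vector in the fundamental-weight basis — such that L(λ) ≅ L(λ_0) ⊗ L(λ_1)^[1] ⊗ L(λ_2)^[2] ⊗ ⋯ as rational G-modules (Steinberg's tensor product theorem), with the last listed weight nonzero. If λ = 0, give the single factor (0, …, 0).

Change of basis e → ω: c = M·v where v = (11, -8, 18, 21):
  c_1 = 1*11 + 1*-8 + 0*18 + 0*21 = 3
  c_2 = 0*11 + 2*-8 + 1*18 + 0*21 = 2
  c_3 = 1*11 + 1*-8 + 1*18 + -1*21 = 0
  c_4 = 0*11 + -7*-8 + -3*18 + 0*21 = 2
Writing each c_i in base p = 2:
  c_1 = 3 = 1·2^0 + 1·2^1
  c_2 = 2 = 0·2^0 + 1·2^1
  c_3 = 0
  c_4 = 2 = 0·2^0 + 1·2^1
Factor λ_0 = (1, 0, 0, 0)
Factor λ_1 = (1, 1, 0, 1)

((1, 0, 0, 0), (1, 1, 0, 1))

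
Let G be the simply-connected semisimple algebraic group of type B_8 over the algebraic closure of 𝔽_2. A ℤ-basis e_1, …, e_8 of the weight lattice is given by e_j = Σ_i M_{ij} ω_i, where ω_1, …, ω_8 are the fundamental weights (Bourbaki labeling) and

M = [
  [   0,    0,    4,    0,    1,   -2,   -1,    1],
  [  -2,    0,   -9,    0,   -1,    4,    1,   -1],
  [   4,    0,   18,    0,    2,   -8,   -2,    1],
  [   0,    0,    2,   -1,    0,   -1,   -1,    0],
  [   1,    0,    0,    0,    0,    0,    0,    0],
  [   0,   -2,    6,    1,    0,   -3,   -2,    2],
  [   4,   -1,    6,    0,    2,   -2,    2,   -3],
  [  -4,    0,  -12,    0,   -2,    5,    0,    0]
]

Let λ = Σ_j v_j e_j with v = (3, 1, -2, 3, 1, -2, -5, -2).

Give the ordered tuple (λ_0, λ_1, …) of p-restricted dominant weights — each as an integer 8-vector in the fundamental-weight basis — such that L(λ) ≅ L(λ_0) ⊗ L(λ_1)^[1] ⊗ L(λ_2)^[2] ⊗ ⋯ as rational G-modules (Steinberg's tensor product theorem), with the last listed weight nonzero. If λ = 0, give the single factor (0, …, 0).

((0, 0, 0, 0, 1, 1, 1, 0), (0, 0, 1, 0, 1, 0, 0, 0))

In the fundamental-weight basis, λ has coordinates c = M·v (v = (3, 1, -2, 3, 1, -2, -5, -2)):
  c_1 = (0)·(3) + (0)·(1) + (4)·(-2) + (0)·(3) + (1)·(1) + (-2)·(-2) + (-1)·(-5) + (1)·(-2) = 0
  c_2 = (-2)·(3) + (0)·(1) + (-9)·(-2) + (0)·(3) + (-1)·(1) + (4)·(-2) + (1)·(-5) + (-1)·(-2) = 0
  c_3 = (4)·(3) + (0)·(1) + (18)·(-2) + (0)·(3) + (2)·(1) + (-8)·(-2) + (-2)·(-5) + (1)·(-2) = 2
  c_4 = (0)·(3) + (0)·(1) + (2)·(-2) + (-1)·(3) + (0)·(1) + (-1)·(-2) + (-1)·(-5) + (0)·(-2) = 0
  c_5 = (1)·(3) + (0)·(1) + (0)·(-2) + (0)·(3) + (0)·(1) + (0)·(-2) + (0)·(-5) + (0)·(-2) = 3
  c_6 = (0)·(3) + (-2)·(1) + (6)·(-2) + (1)·(3) + (0)·(1) + (-3)·(-2) + (-2)·(-5) + (2)·(-2) = 1
  c_7 = (4)·(3) + (-1)·(1) + (6)·(-2) + (0)·(3) + (2)·(1) + (-2)·(-2) + (2)·(-5) + (-3)·(-2) = 1
  c_8 = (-4)·(3) + (0)·(1) + (-12)·(-2) + (0)·(3) + (-2)·(1) + (5)·(-2) + (0)·(-5) + (0)·(-2) = 0
Writing each c_i in base p = 2:
  c_1 = 0
  c_2 = 0
  c_3 = 2 = 0·2^0 + 1·2^1
  c_4 = 0
  c_5 = 3 = 1·2^0 + 1·2^1
  c_6 = 1 = 1·2^0
  c_7 = 1 = 1·2^0
  c_8 = 0
Factor λ_0 = (0, 0, 0, 0, 1, 1, 1, 0)
Factor λ_1 = (0, 0, 1, 0, 1, 0, 0, 0)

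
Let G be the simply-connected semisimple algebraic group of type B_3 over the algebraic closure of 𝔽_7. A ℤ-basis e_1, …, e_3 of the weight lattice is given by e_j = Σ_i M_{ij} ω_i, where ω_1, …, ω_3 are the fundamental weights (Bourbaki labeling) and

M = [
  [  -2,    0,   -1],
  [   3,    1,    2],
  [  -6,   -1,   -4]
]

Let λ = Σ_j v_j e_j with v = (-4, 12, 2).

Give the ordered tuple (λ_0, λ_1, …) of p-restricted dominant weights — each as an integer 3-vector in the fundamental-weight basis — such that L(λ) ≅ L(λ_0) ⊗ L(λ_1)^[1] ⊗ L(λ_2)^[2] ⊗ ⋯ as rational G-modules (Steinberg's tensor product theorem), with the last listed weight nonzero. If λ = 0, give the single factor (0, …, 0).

Compute c_i = Σ_j M_{ij} v_j with v = (-4, 12, 2):
  c_1 = (-2)·(-4) + 0·12 + (-1)·(2) = 6
  c_2 = (3)·(-4) + 1·12 + 2·2 = 4
  c_3 = (-6)·(-4) + (-1)·(12) + (-4)·(2) = 4
p = 7; digits c_i = Σ_j d_{ij}·7^j, 0 ≤ d_{ij} < 7:
  c_1 = 6 = 6·7^0
  c_2 = 4 = 4·7^0
  c_3 = 4 = 4·7^0
p-restricted factor λ_0 = (6, 4, 4)

((6, 4, 4),)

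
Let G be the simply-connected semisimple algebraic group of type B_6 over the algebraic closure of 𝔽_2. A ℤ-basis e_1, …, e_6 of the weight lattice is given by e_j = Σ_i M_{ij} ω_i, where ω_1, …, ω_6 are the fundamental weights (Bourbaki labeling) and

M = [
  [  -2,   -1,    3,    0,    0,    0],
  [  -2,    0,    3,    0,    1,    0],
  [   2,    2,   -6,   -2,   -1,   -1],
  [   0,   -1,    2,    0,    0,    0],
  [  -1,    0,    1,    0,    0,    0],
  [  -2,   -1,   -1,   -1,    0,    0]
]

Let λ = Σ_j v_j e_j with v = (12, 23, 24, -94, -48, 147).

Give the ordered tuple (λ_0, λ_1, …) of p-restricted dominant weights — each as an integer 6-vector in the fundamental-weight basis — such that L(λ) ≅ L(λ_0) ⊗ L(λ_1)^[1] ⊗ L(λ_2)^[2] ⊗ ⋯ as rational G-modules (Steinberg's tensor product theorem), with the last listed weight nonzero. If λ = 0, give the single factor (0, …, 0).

((1, 0, 1, 1, 0, 1), (0, 0, 1, 0, 0, 1), (0, 0, 1, 0, 1, 1), (1, 0, 1, 1, 1, 0), (1, 0, 0, 1, 0, 1))

Compute c_i = Σ_j M_{ij} v_j with v = (12, 23, 24, -94, -48, 147):
  c_1 = (-2)·(12) + (-1)·(23) + 3·24 + (0)·(-94) + (0)·(-48) + 0·147 = 25
  c_2 = (-2)·(12) + 0·23 + 3·24 + (0)·(-94) + (1)·(-48) + 0·147 = 0
  c_3 = 2·12 + 2·23 + (-6)·(24) + (-2)·(-94) + (-1)·(-48) + (-1)·(147) = 15
  c_4 = 0·12 + (-1)·(23) + 2·24 + (0)·(-94) + (0)·(-48) + 0·147 = 25
  c_5 = (-1)·(12) + 0·23 + 1·24 + (0)·(-94) + (0)·(-48) + 0·147 = 12
  c_6 = (-2)·(12) + (-1)·(23) + (-1)·(24) + (-1)·(-94) + (0)·(-48) + 0·147 = 23
Expand coordinatewise in base 2:
  c_1 = 25 = 1·2^0 + 0·2^1 + 0·2^2 + 1·2^3 + 1·2^4
  c_2 = 0
  c_3 = 15 = 1·2^0 + 1·2^1 + 1·2^2 + 1·2^3
  c_4 = 25 = 1·2^0 + 0·2^1 + 0·2^2 + 1·2^3 + 1·2^4
  c_5 = 12 = 0·2^0 + 0·2^1 + 1·2^2 + 1·2^3
  c_6 = 23 = 1·2^0 + 1·2^1 + 1·2^2 + 0·2^3 + 1·2^4
p-restricted factor λ_0 = (1, 0, 1, 1, 0, 1)
p-restricted factor λ_1 = (0, 0, 1, 0, 0, 1)
p-restricted factor λ_2 = (0, 0, 1, 0, 1, 1)
p-restricted factor λ_3 = (1, 0, 1, 1, 1, 0)
p-restricted factor λ_4 = (1, 0, 0, 1, 0, 1)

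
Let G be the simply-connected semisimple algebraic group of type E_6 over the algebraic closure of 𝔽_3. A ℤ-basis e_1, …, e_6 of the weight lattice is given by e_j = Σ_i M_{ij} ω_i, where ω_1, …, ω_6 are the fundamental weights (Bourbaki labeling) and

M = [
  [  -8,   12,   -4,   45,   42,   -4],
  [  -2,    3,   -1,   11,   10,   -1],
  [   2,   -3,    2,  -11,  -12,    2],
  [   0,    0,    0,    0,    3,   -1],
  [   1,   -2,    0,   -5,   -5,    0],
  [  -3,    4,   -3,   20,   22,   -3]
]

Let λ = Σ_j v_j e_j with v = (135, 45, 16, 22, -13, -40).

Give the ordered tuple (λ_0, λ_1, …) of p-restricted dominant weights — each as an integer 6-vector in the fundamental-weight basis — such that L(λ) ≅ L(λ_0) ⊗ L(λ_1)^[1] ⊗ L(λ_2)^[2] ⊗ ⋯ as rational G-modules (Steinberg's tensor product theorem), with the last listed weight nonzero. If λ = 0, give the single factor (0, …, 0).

In the fundamental-weight basis, λ has coordinates c = M·v (v = (135, 45, 16, 22, -13, -40)):
  c_1 = (-8)·(135) + 12·45 + (-4)·(16) + 45·22 + (42)·(-13) + (-4)·(-40) = 0
  c_2 = (-2)·(135) + 3·45 + (-1)·(16) + 11·22 + (10)·(-13) + (-1)·(-40) = 1
  c_3 = 2·135 + (-3)·(45) + 2·16 + (-11)·(22) + (-12)·(-13) + (2)·(-40) = 1
  c_4 = 0·135 + 0·45 + 0·16 + 0·22 + (3)·(-13) + (-1)·(-40) = 1
  c_5 = 1·135 + (-2)·(45) + 0·16 + (-5)·(22) + (-5)·(-13) + (0)·(-40) = 0
  c_6 = (-3)·(135) + 4·45 + (-3)·(16) + 20·22 + (22)·(-13) + (-3)·(-40) = 1
Expand coordinatewise in base 3:
  c_1 = 0
  c_2 = 1 = 1·3^0
  c_3 = 1 = 1·3^0
  c_4 = 1 = 1·3^0
  c_5 = 0
  c_6 = 1 = 1·3^0
p-restricted factor λ_0 = (0, 1, 1, 1, 0, 1)

((0, 1, 1, 1, 0, 1),)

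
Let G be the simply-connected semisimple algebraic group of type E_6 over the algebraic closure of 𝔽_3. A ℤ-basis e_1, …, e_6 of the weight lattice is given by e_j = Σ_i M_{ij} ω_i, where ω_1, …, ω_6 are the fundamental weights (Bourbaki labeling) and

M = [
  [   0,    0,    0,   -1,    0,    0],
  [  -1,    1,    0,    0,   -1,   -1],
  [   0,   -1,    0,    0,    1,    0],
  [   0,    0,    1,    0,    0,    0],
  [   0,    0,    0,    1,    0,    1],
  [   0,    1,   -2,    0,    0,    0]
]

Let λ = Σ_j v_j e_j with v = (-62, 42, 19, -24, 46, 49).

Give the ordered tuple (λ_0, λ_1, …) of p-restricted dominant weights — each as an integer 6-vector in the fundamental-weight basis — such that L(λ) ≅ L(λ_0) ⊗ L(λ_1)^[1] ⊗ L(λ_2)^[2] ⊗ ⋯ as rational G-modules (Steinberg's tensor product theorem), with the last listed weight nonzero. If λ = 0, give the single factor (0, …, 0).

ω-coordinates c = M·v, v = (-62, 42, 19, -24, 46, 49):
  c_1 = (0)·(-62) + 0·42 + 0·19 + (-1)·(-24) + 0·46 + 0·49 = 24
  c_2 = (-1)·(-62) + 1·42 + 0·19 + (0)·(-24) + (-1)·(46) + (-1)·(49) = 9
  c_3 = (0)·(-62) + (-1)·(42) + 0·19 + (0)·(-24) + 1·46 + 0·49 = 4
  c_4 = (0)·(-62) + 0·42 + 1·19 + (0)·(-24) + 0·46 + 0·49 = 19
  c_5 = (0)·(-62) + 0·42 + 0·19 + (1)·(-24) + 0·46 + 1·49 = 25
  c_6 = (0)·(-62) + 1·42 + (-2)·(19) + (0)·(-24) + 0·46 + 0·49 = 4
Expand coordinatewise in base 3:
  c_1 = 24 = 0·3^0 + 2·3^1 + 2·3^2
  c_2 = 9 = 0·3^0 + 0·3^1 + 1·3^2
  c_3 = 4 = 1·3^0 + 1·3^1
  c_4 = 19 = 1·3^0 + 0·3^1 + 2·3^2
  c_5 = 25 = 1·3^0 + 2·3^1 + 2·3^2
  c_6 = 4 = 1·3^0 + 1·3^1
p-restricted factor λ_0 = (0, 0, 1, 1, 1, 1)
p-restricted factor λ_1 = (2, 0, 1, 0, 2, 1)
p-restricted factor λ_2 = (2, 1, 0, 2, 2, 0)

((0, 0, 1, 1, 1, 1), (2, 0, 1, 0, 2, 1), (2, 1, 0, 2, 2, 0))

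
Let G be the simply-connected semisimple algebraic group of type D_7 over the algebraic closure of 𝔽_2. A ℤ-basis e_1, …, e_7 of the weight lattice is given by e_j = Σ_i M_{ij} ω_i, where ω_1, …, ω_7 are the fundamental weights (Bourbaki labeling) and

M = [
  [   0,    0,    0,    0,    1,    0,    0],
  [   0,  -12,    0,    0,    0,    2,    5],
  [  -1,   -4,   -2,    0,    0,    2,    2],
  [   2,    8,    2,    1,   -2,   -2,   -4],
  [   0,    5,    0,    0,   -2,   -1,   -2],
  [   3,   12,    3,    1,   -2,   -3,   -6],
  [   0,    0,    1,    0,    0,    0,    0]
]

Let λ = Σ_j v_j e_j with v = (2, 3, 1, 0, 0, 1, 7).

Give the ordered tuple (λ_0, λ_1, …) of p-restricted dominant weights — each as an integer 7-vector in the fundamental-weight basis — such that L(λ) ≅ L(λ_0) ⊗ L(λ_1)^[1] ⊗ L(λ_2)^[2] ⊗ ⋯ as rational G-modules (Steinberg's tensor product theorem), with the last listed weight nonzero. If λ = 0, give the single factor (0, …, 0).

((0, 1, 0, 0, 0, 0, 1),)

ω-coordinates c = M·v, v = (2, 3, 1, 0, 0, 1, 7):
  c_1 = (0)·(2) + (0)·(3) + (0)·(1) + (0)·(0) + (1)·(0) + (0)·(1) + (0)·(7) = 0
  c_2 = (0)·(2) + (-12)·(3) + (0)·(1) + (0)·(0) + (0)·(0) + (2)·(1) + (5)·(7) = 1
  c_3 = (-1)·(2) + (-4)·(3) + (-2)·(1) + (0)·(0) + (0)·(0) + (2)·(1) + (2)·(7) = 0
  c_4 = (2)·(2) + (8)·(3) + (2)·(1) + (1)·(0) + (-2)·(0) + (-2)·(1) + (-4)·(7) = 0
  c_5 = (0)·(2) + (5)·(3) + (0)·(1) + (0)·(0) + (-2)·(0) + (-1)·(1) + (-2)·(7) = 0
  c_6 = (3)·(2) + (12)·(3) + (3)·(1) + (1)·(0) + (-2)·(0) + (-3)·(1) + (-6)·(7) = 0
  c_7 = (0)·(2) + (0)·(3) + (1)·(1) + (0)·(0) + (0)·(0) + (0)·(1) + (0)·(7) = 1
Writing each c_i in base p = 2:
  c_1 = 0
  c_2 = 1 = 1·2^0
  c_3 = 0
  c_4 = 0
  c_5 = 0
  c_6 = 0
  c_7 = 1 = 1·2^0
Factor λ_0 = (0, 1, 0, 0, 0, 0, 1)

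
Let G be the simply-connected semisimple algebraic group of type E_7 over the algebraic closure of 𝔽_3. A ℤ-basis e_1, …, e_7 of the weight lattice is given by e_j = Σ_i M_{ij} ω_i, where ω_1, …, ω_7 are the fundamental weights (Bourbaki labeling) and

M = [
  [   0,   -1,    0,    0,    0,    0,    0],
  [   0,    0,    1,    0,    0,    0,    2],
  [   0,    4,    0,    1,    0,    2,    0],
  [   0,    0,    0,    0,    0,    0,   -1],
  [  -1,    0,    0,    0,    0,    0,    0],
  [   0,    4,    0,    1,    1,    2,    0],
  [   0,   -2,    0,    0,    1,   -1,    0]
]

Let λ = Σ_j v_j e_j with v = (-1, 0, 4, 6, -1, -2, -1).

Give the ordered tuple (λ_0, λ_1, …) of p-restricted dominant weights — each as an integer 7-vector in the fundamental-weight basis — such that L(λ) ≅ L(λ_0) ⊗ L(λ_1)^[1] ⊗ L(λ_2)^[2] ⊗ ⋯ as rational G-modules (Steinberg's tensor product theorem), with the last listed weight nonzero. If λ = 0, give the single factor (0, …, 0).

Change of basis e → ω: c = M·v where v = (-1, 0, 4, 6, -1, -2, -1):
  c_1 = 0*-1 + -1*0 + 0*4 + 0*6 + 0*-1 + 0*-2 + 0*-1 = 0
  c_2 = 0*-1 + 0*0 + 1*4 + 0*6 + 0*-1 + 0*-2 + 2*-1 = 2
  c_3 = 0*-1 + 4*0 + 0*4 + 1*6 + 0*-1 + 2*-2 + 0*-1 = 2
  c_4 = 0*-1 + 0*0 + 0*4 + 0*6 + 0*-1 + 0*-2 + -1*-1 = 1
  c_5 = -1*-1 + 0*0 + 0*4 + 0*6 + 0*-1 + 0*-2 + 0*-1 = 1
  c_6 = 0*-1 + 4*0 + 0*4 + 1*6 + 1*-1 + 2*-2 + 0*-1 = 1
  c_7 = 0*-1 + -2*0 + 0*4 + 0*6 + 1*-1 + -1*-2 + 0*-1 = 1
Expand coordinatewise in base 3:
  c_1 = 0
  c_2 = 2 = 2·3^0
  c_3 = 2 = 2·3^0
  c_4 = 1 = 1·3^0
  c_5 = 1 = 1·3^0
  c_6 = 1 = 1·3^0
  c_7 = 1 = 1·3^0
Factor λ_0 = (0, 2, 2, 1, 1, 1, 1)

((0, 2, 2, 1, 1, 1, 1),)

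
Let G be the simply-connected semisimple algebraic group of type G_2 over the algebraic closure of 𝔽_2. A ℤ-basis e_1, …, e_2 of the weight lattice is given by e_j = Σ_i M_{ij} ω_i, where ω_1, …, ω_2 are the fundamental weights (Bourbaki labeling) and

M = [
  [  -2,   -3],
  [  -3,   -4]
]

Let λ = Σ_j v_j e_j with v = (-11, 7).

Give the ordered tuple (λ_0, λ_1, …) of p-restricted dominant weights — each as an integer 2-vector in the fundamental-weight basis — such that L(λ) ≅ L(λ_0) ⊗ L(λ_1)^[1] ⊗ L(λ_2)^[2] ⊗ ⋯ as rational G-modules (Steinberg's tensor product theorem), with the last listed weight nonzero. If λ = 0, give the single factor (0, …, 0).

((1, 1), (0, 0), (0, 1))

Converting to the ω-basis (c_i = row i of M dotted with v = (-11, 7)):
  c_1 = (-2)·(-11) + (-3)·(7) = 1
  c_2 = (-3)·(-11) + (-4)·(7) = 5
Base-2 expansion of each c_i:
  c_1 = 1 = 1·2^0
  c_2 = 5 = 1·2^0 + 0·2^1 + 1·2^2
λ_0 = (1, 1)
λ_1 = (0, 0)
λ_2 = (0, 1)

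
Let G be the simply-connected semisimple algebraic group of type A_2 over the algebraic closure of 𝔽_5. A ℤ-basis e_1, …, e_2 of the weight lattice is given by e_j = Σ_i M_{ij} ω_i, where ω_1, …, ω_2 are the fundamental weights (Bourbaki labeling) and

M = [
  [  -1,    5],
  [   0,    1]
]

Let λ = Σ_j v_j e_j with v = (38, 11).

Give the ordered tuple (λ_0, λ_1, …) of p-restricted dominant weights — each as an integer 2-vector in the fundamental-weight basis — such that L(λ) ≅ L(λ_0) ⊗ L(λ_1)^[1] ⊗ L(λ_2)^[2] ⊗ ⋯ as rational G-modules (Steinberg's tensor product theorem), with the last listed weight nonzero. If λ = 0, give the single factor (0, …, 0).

Compute c_i = Σ_j M_{ij} v_j with v = (38, 11):
  c_1 = (-1)·(38) + (5)·(11) = 17
  c_2 = (0)·(38) + (1)·(11) = 11
p = 5; digits c_i = Σ_j d_{ij}·5^j, 0 ≤ d_{ij} < 5:
  c_1 = 17 = 2·5^0 + 3·5^1
  c_2 = 11 = 1·5^0 + 2·5^1
p-restricted factor λ_0 = (2, 1)
p-restricted factor λ_1 = (3, 2)

((2, 1), (3, 2))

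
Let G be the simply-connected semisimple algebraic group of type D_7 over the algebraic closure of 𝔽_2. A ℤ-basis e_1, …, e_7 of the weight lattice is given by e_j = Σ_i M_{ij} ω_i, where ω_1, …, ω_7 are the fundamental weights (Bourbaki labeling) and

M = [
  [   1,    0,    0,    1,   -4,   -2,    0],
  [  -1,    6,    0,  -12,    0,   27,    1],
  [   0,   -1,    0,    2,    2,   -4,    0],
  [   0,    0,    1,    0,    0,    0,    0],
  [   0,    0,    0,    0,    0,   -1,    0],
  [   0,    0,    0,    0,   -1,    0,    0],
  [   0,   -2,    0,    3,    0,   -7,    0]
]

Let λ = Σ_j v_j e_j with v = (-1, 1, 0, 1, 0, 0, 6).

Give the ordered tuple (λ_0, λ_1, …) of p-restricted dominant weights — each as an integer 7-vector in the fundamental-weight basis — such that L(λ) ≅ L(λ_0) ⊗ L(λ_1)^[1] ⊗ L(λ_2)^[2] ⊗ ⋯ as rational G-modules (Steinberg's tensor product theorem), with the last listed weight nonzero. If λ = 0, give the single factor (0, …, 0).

Change of basis e → ω: c = M·v where v = (-1, 1, 0, 1, 0, 0, 6):
  c_1 = (1)·(-1) + 0·1 + 0·0 + 1·1 + (-4)·(0) + (-2)·(0) + 0·6 = 0
  c_2 = (-1)·(-1) + 6·1 + 0·0 + (-12)·(1) + 0·0 + 27·0 + 1·6 = 1
  c_3 = (0)·(-1) + (-1)·(1) + 0·0 + 2·1 + 2·0 + (-4)·(0) + 0·6 = 1
  c_4 = (0)·(-1) + 0·1 + 1·0 + 0·1 + 0·0 + 0·0 + 0·6 = 0
  c_5 = (0)·(-1) + 0·1 + 0·0 + 0·1 + 0·0 + (-1)·(0) + 0·6 = 0
  c_6 = (0)·(-1) + 0·1 + 0·0 + 0·1 + (-1)·(0) + 0·0 + 0·6 = 0
  c_7 = (0)·(-1) + (-2)·(1) + 0·0 + 3·1 + 0·0 + (-7)·(0) + 0·6 = 1
Writing each c_i in base p = 2:
  c_1 = 0
  c_2 = 1 = 1·2^0
  c_3 = 1 = 1·2^0
  c_4 = 0
  c_5 = 0
  c_6 = 0
  c_7 = 1 = 1·2^0
Factor λ_0 = (0, 1, 1, 0, 0, 0, 1)

((0, 1, 1, 0, 0, 0, 1),)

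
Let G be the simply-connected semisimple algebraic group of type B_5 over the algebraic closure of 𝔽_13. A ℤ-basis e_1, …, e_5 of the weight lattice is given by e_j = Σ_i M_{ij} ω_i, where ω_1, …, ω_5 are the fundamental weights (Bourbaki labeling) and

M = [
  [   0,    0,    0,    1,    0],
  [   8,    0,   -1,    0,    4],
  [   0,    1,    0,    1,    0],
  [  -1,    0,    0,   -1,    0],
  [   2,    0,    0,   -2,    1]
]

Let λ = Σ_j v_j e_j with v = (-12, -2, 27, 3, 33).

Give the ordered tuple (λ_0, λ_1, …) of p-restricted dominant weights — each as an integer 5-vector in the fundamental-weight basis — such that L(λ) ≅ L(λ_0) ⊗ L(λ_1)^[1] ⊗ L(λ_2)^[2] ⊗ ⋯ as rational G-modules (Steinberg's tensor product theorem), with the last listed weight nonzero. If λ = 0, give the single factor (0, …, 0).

((3, 9, 1, 9, 3),)

Compute c_i = Σ_j M_{ij} v_j with v = (-12, -2, 27, 3, 33):
  c_1 = (0)·(-12) + (0)·(-2) + (0)·(27) + (1)·(3) + (0)·(33) = 3
  c_2 = (8)·(-12) + (0)·(-2) + (-1)·(27) + (0)·(3) + (4)·(33) = 9
  c_3 = (0)·(-12) + (1)·(-2) + (0)·(27) + (1)·(3) + (0)·(33) = 1
  c_4 = (-1)·(-12) + (0)·(-2) + (0)·(27) + (-1)·(3) + (0)·(33) = 9
  c_5 = (2)·(-12) + (0)·(-2) + (0)·(27) + (-2)·(3) + (1)·(33) = 3
p = 13; digits c_i = Σ_j d_{ij}·13^j, 0 ≤ d_{ij} < 13:
  c_1 = 3 = 3·13^0
  c_2 = 9 = 9·13^0
  c_3 = 1 = 1·13^0
  c_4 = 9 = 9·13^0
  c_5 = 3 = 3·13^0
λ_0 = (3, 9, 1, 9, 3)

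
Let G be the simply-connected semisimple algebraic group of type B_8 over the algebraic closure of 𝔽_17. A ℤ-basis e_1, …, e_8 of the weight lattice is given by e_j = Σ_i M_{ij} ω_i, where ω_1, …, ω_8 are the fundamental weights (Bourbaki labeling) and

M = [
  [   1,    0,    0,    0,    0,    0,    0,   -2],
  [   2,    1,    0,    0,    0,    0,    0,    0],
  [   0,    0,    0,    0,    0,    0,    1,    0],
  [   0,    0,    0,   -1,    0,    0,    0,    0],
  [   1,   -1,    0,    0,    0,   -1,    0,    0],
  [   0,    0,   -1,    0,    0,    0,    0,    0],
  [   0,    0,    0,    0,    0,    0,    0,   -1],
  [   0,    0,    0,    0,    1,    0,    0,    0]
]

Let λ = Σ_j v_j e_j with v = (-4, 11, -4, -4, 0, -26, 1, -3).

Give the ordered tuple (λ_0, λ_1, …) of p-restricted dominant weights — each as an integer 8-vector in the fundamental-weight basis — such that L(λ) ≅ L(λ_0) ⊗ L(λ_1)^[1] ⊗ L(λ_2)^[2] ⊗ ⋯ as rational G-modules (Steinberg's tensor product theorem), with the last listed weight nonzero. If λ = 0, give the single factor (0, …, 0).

((2, 3, 1, 4, 11, 4, 3, 0),)

Converting to the ω-basis (c_i = row i of M dotted with v = (-4, 11, -4, -4, 0, -26, 1, -3)):
  c_1 = 1*-4 + 0*11 + 0*-4 + 0*-4 + 0*0 + 0*-26 + 0*1 + -2*-3 = 2
  c_2 = 2*-4 + 1*11 + 0*-4 + 0*-4 + 0*0 + 0*-26 + 0*1 + 0*-3 = 3
  c_3 = 0*-4 + 0*11 + 0*-4 + 0*-4 + 0*0 + 0*-26 + 1*1 + 0*-3 = 1
  c_4 = 0*-4 + 0*11 + 0*-4 + -1*-4 + 0*0 + 0*-26 + 0*1 + 0*-3 = 4
  c_5 = 1*-4 + -1*11 + 0*-4 + 0*-4 + 0*0 + -1*-26 + 0*1 + 0*-3 = 11
  c_6 = 0*-4 + 0*11 + -1*-4 + 0*-4 + 0*0 + 0*-26 + 0*1 + 0*-3 = 4
  c_7 = 0*-4 + 0*11 + 0*-4 + 0*-4 + 0*0 + 0*-26 + 0*1 + -1*-3 = 3
  c_8 = 0*-4 + 0*11 + 0*-4 + 0*-4 + 1*0 + 0*-26 + 0*1 + 0*-3 = 0
Expand coordinatewise in base 17:
  c_1 = 2 = 2·17^0
  c_2 = 3 = 3·17^0
  c_3 = 1 = 1·17^0
  c_4 = 4 = 4·17^0
  c_5 = 11 = 11·17^0
  c_6 = 4 = 4·17^0
  c_7 = 3 = 3·17^0
  c_8 = 0
p-restricted factor λ_0 = (2, 3, 1, 4, 11, 4, 3, 0)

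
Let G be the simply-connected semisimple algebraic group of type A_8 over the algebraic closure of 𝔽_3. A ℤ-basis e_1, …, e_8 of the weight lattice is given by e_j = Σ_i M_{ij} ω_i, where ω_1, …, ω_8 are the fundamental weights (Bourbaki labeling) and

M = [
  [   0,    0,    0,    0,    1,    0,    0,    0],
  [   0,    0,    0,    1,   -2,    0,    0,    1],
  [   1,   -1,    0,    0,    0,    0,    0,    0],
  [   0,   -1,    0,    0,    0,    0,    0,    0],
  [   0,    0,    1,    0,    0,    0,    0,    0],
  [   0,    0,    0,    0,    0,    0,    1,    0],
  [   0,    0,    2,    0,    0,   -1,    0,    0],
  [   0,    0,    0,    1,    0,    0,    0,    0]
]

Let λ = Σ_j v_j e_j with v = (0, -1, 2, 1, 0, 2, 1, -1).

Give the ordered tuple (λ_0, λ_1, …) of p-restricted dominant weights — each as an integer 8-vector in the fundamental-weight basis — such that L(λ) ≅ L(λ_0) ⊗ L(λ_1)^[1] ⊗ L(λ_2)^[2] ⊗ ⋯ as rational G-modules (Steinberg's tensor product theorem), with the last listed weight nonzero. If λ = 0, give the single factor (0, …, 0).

((0, 0, 1, 1, 2, 1, 2, 1),)

Change of basis e → ω: c = M·v where v = (0, -1, 2, 1, 0, 2, 1, -1):
  c_1 = 0*0 + 0*-1 + 0*2 + 0*1 + 1*0 + 0*2 + 0*1 + 0*-1 = 0
  c_2 = 0*0 + 0*-1 + 0*2 + 1*1 + -2*0 + 0*2 + 0*1 + 1*-1 = 0
  c_3 = 1*0 + -1*-1 + 0*2 + 0*1 + 0*0 + 0*2 + 0*1 + 0*-1 = 1
  c_4 = 0*0 + -1*-1 + 0*2 + 0*1 + 0*0 + 0*2 + 0*1 + 0*-1 = 1
  c_5 = 0*0 + 0*-1 + 1*2 + 0*1 + 0*0 + 0*2 + 0*1 + 0*-1 = 2
  c_6 = 0*0 + 0*-1 + 0*2 + 0*1 + 0*0 + 0*2 + 1*1 + 0*-1 = 1
  c_7 = 0*0 + 0*-1 + 2*2 + 0*1 + 0*0 + -1*2 + 0*1 + 0*-1 = 2
  c_8 = 0*0 + 0*-1 + 0*2 + 1*1 + 0*0 + 0*2 + 0*1 + 0*-1 = 1
Writing each c_i in base p = 3:
  c_1 = 0
  c_2 = 0
  c_3 = 1 = 1·3^0
  c_4 = 1 = 1·3^0
  c_5 = 2 = 2·3^0
  c_6 = 1 = 1·3^0
  c_7 = 2 = 2·3^0
  c_8 = 1 = 1·3^0
Factor λ_0 = (0, 0, 1, 1, 2, 1, 2, 1)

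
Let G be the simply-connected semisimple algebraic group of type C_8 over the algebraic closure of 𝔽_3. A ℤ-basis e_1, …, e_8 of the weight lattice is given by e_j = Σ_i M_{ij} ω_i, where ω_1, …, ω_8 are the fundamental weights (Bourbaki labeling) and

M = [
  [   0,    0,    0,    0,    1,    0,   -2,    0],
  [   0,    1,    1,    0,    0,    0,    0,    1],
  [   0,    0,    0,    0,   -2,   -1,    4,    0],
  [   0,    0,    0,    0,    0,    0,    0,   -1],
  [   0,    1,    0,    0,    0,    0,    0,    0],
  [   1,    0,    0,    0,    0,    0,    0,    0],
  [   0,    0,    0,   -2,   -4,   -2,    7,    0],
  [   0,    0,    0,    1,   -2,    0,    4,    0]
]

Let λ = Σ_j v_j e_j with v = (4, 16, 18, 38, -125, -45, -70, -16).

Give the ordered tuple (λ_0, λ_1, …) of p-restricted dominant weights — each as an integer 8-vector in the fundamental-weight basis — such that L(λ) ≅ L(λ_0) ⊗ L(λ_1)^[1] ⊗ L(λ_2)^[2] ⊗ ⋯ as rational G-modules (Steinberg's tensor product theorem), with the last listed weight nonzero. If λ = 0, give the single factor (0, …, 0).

Compute c_i = Σ_j M_{ij} v_j with v = (4, 16, 18, 38, -125, -45, -70, -16):
  c_1 = 0*4 + 0*16 + 0*18 + 0*38 + 1*-125 + 0*-45 + -2*-70 + 0*-16 = 15
  c_2 = 0*4 + 1*16 + 1*18 + 0*38 + 0*-125 + 0*-45 + 0*-70 + 1*-16 = 18
  c_3 = 0*4 + 0*16 + 0*18 + 0*38 + -2*-125 + -1*-45 + 4*-70 + 0*-16 = 15
  c_4 = 0*4 + 0*16 + 0*18 + 0*38 + 0*-125 + 0*-45 + 0*-70 + -1*-16 = 16
  c_5 = 0*4 + 1*16 + 0*18 + 0*38 + 0*-125 + 0*-45 + 0*-70 + 0*-16 = 16
  c_6 = 1*4 + 0*16 + 0*18 + 0*38 + 0*-125 + 0*-45 + 0*-70 + 0*-16 = 4
  c_7 = 0*4 + 0*16 + 0*18 + -2*38 + -4*-125 + -2*-45 + 7*-70 + 0*-16 = 24
  c_8 = 0*4 + 0*16 + 0*18 + 1*38 + -2*-125 + 0*-45 + 4*-70 + 0*-16 = 8
Writing each c_i in base p = 3:
  c_1 = 15 = 0·3^0 + 2·3^1 + 1·3^2
  c_2 = 18 = 0·3^0 + 0·3^1 + 2·3^2
  c_3 = 15 = 0·3^0 + 2·3^1 + 1·3^2
  c_4 = 16 = 1·3^0 + 2·3^1 + 1·3^2
  c_5 = 16 = 1·3^0 + 2·3^1 + 1·3^2
  c_6 = 4 = 1·3^0 + 1·3^1
  c_7 = 24 = 0·3^0 + 2·3^1 + 2·3^2
  c_8 = 8 = 2·3^0 + 2·3^1
p-restricted factor λ_0 = (0, 0, 0, 1, 1, 1, 0, 2)
p-restricted factor λ_1 = (2, 0, 2, 2, 2, 1, 2, 2)
p-restricted factor λ_2 = (1, 2, 1, 1, 1, 0, 2, 0)

((0, 0, 0, 1, 1, 1, 0, 2), (2, 0, 2, 2, 2, 1, 2, 2), (1, 2, 1, 1, 1, 0, 2, 0))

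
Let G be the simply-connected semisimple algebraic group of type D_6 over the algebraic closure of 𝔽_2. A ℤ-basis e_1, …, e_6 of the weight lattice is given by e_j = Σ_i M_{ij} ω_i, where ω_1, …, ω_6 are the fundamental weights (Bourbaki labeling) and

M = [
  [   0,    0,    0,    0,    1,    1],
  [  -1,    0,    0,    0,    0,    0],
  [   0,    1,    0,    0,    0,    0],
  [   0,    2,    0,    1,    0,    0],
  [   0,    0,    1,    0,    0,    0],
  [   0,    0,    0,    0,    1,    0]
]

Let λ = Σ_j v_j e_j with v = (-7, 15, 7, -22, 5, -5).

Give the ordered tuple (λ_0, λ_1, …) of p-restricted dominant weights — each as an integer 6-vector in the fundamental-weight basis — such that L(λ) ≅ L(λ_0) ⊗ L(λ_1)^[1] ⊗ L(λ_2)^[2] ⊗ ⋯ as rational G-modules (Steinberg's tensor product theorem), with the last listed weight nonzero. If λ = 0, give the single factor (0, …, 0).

Change of basis e → ω: c = M·v where v = (-7, 15, 7, -22, 5, -5):
  c_1 = (0)·(-7) + (0)·(15) + (0)·(7) + (0)·(-22) + (1)·(5) + (1)·(-5) = 0
  c_2 = (-1)·(-7) + (0)·(15) + (0)·(7) + (0)·(-22) + (0)·(5) + (0)·(-5) = 7
  c_3 = (0)·(-7) + (1)·(15) + (0)·(7) + (0)·(-22) + (0)·(5) + (0)·(-5) = 15
  c_4 = (0)·(-7) + (2)·(15) + (0)·(7) + (1)·(-22) + (0)·(5) + (0)·(-5) = 8
  c_5 = (0)·(-7) + (0)·(15) + (1)·(7) + (0)·(-22) + (0)·(5) + (0)·(-5) = 7
  c_6 = (0)·(-7) + (0)·(15) + (0)·(7) + (0)·(-22) + (1)·(5) + (0)·(-5) = 5
Base-2 expansion of each c_i:
  c_1 = 0
  c_2 = 7 = 1·2^0 + 1·2^1 + 1·2^2
  c_3 = 15 = 1·2^0 + 1·2^1 + 1·2^2 + 1·2^3
  c_4 = 8 = 0·2^0 + 0·2^1 + 0·2^2 + 1·2^3
  c_5 = 7 = 1·2^0 + 1·2^1 + 1·2^2
  c_6 = 5 = 1·2^0 + 0·2^1 + 1·2^2
λ_0 = (0, 1, 1, 0, 1, 1)
λ_1 = (0, 1, 1, 0, 1, 0)
λ_2 = (0, 1, 1, 0, 1, 1)
λ_3 = (0, 0, 1, 1, 0, 0)

((0, 1, 1, 0, 1, 1), (0, 1, 1, 0, 1, 0), (0, 1, 1, 0, 1, 1), (0, 0, 1, 1, 0, 0))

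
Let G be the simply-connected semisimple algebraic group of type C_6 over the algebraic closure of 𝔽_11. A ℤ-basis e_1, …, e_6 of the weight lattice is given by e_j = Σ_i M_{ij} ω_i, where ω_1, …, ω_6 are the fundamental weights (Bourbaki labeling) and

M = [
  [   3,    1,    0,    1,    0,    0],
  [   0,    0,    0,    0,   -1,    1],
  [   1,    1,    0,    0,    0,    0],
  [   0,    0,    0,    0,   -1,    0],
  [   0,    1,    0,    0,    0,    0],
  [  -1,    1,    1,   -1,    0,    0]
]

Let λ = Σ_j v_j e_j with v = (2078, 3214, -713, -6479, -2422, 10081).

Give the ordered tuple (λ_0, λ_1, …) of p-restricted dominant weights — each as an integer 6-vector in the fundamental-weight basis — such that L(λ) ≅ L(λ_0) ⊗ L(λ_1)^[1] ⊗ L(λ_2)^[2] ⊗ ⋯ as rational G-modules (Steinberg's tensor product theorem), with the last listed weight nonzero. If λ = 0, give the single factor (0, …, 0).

In the fundamental-weight basis, λ has coordinates c = M·v (v = (2078, 3214, -713, -6479, -2422, 10081)):
  c_1 = 3*2078 + 1*3214 + 0*-713 + 1*-6479 + 0*-2422 + 0*10081 = 2969
  c_2 = 0*2078 + 0*3214 + 0*-713 + 0*-6479 + -1*-2422 + 1*10081 = 12503
  c_3 = 1*2078 + 1*3214 + 0*-713 + 0*-6479 + 0*-2422 + 0*10081 = 5292
  c_4 = 0*2078 + 0*3214 + 0*-713 + 0*-6479 + -1*-2422 + 0*10081 = 2422
  c_5 = 0*2078 + 1*3214 + 0*-713 + 0*-6479 + 0*-2422 + 0*10081 = 3214
  c_6 = -1*2078 + 1*3214 + 1*-713 + -1*-6479 + 0*-2422 + 0*10081 = 6902
Base-11 expansion of each c_i:
  c_1 = 2969 = 10·11^0 + 5·11^1 + 2·11^2 + 2·11^3
  c_2 = 12503 = 7·11^0 + 3·11^1 + 4·11^2 + 9·11^3
  c_3 = 5292 = 1·11^0 + 8·11^1 + 10·11^2 + 3·11^3
  c_4 = 2422 = 2·11^0 + 0·11^1 + 9·11^2 + 1·11^3
  c_5 = 3214 = 2·11^0 + 6·11^1 + 4·11^2 + 2·11^3
  c_6 = 6902 = 5·11^0 + 0·11^1 + 2·11^2 + 5·11^3
p-restricted factor λ_0 = (10, 7, 1, 2, 2, 5)
p-restricted factor λ_1 = (5, 3, 8, 0, 6, 0)
p-restricted factor λ_2 = (2, 4, 10, 9, 4, 2)
p-restricted factor λ_3 = (2, 9, 3, 1, 2, 5)

((10, 7, 1, 2, 2, 5), (5, 3, 8, 0, 6, 0), (2, 4, 10, 9, 4, 2), (2, 9, 3, 1, 2, 5))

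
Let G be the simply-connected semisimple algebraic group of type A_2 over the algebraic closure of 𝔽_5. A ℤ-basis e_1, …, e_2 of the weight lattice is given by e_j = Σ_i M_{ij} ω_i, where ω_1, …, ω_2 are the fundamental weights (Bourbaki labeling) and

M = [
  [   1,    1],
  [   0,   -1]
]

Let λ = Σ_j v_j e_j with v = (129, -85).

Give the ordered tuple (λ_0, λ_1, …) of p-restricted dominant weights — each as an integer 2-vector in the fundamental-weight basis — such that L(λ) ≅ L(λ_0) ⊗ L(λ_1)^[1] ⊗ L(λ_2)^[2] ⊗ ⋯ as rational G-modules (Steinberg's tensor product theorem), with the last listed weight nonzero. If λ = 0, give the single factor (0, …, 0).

Change of basis e → ω: c = M·v where v = (129, -85):
  c_1 = 1*129 + 1*-85 = 44
  c_2 = 0*129 + -1*-85 = 85
Base-5 expansion of each c_i:
  c_1 = 44 = 4·5^0 + 3·5^1 + 1·5^2
  c_2 = 85 = 0·5^0 + 2·5^1 + 3·5^2
Factor λ_0 = (4, 0)
Factor λ_1 = (3, 2)
Factor λ_2 = (1, 3)

((4, 0), (3, 2), (1, 3))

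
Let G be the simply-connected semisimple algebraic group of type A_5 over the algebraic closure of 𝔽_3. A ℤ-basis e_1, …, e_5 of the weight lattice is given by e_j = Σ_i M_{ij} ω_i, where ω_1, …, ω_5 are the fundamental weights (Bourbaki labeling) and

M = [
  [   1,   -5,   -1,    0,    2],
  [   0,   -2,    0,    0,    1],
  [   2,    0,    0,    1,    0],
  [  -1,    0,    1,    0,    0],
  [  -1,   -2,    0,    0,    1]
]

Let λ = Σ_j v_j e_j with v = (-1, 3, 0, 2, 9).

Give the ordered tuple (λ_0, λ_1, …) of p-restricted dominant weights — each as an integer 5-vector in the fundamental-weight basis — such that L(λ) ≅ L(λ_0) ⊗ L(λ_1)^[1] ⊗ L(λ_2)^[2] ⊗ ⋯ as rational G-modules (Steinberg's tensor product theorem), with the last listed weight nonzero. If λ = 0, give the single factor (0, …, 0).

((2, 0, 0, 1, 1), (0, 1, 0, 0, 1))

Change of basis e → ω: c = M·v where v = (-1, 3, 0, 2, 9):
  c_1 = (1)·(-1) + (-5)·(3) + (-1)·(0) + (0)·(2) + (2)·(9) = 2
  c_2 = (0)·(-1) + (-2)·(3) + (0)·(0) + (0)·(2) + (1)·(9) = 3
  c_3 = (2)·(-1) + (0)·(3) + (0)·(0) + (1)·(2) + (0)·(9) = 0
  c_4 = (-1)·(-1) + (0)·(3) + (1)·(0) + (0)·(2) + (0)·(9) = 1
  c_5 = (-1)·(-1) + (-2)·(3) + (0)·(0) + (0)·(2) + (1)·(9) = 4
Base-3 expansion of each c_i:
  c_1 = 2 = 2·3^0
  c_2 = 3 = 0·3^0 + 1·3^1
  c_3 = 0
  c_4 = 1 = 1·3^0
  c_5 = 4 = 1·3^0 + 1·3^1
p-restricted factor λ_0 = (2, 0, 0, 1, 1)
p-restricted factor λ_1 = (0, 1, 0, 0, 1)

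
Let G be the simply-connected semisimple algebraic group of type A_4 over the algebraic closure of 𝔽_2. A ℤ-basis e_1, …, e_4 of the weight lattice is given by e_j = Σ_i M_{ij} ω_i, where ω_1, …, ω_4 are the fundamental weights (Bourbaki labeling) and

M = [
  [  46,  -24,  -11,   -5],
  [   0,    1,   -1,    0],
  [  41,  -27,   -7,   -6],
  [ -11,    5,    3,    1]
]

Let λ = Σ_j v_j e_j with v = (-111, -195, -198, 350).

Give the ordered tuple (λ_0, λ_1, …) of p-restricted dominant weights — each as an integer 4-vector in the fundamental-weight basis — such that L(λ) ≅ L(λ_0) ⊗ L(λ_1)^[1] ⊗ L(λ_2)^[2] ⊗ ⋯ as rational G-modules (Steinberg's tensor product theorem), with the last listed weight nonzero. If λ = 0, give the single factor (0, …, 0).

((0, 1, 0, 0), (1, 1, 0, 1))

Change of basis e → ω: c = M·v where v = (-111, -195, -198, 350):
  c_1 = (46)·(-111) + (-24)·(-195) + (-11)·(-198) + (-5)·(350) = 2
  c_2 = (0)·(-111) + (1)·(-195) + (-1)·(-198) + (0)·(350) = 3
  c_3 = (41)·(-111) + (-27)·(-195) + (-7)·(-198) + (-6)·(350) = 0
  c_4 = (-11)·(-111) + (5)·(-195) + (3)·(-198) + (1)·(350) = 2
Base-2 expansion of each c_i:
  c_1 = 2 = 0·2^0 + 1·2^1
  c_2 = 3 = 1·2^0 + 1·2^1
  c_3 = 0
  c_4 = 2 = 0·2^0 + 1·2^1
p-restricted factor λ_0 = (0, 1, 0, 0)
p-restricted factor λ_1 = (1, 1, 0, 1)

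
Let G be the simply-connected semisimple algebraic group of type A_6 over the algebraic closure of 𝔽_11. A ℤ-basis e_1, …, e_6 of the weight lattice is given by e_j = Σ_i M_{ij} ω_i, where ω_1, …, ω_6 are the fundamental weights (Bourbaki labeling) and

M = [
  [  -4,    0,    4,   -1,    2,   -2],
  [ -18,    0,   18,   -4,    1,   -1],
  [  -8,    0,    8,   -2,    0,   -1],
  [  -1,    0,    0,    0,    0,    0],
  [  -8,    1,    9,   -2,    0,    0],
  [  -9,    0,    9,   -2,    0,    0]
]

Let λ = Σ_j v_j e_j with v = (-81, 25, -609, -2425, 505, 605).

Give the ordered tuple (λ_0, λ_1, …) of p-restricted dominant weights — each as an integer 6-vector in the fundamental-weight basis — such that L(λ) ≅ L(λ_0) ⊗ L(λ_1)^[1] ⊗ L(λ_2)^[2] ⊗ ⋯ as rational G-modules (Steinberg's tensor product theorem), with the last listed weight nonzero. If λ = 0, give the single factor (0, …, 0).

((3, 8, 10, 4, 9, 10), (10, 8, 1, 7, 3, 8))

Change of basis e → ω: c = M·v where v = (-81, 25, -609, -2425, 505, 605):
  c_1 = (-4)·(-81) + (0)·(25) + (4)·(-609) + (-1)·(-2425) + (2)·(505) + (-2)·(605) = 113
  c_2 = (-18)·(-81) + (0)·(25) + (18)·(-609) + (-4)·(-2425) + (1)·(505) + (-1)·(605) = 96
  c_3 = (-8)·(-81) + (0)·(25) + (8)·(-609) + (-2)·(-2425) + (0)·(505) + (-1)·(605) = 21
  c_4 = (-1)·(-81) + (0)·(25) + (0)·(-609) + (0)·(-2425) + (0)·(505) + (0)·(605) = 81
  c_5 = (-8)·(-81) + (1)·(25) + (9)·(-609) + (-2)·(-2425) + (0)·(505) + (0)·(605) = 42
  c_6 = (-9)·(-81) + (0)·(25) + (9)·(-609) + (-2)·(-2425) + (0)·(505) + (0)·(605) = 98
Writing each c_i in base p = 11:
  c_1 = 113 = 3·11^0 + 10·11^1
  c_2 = 96 = 8·11^0 + 8·11^1
  c_3 = 21 = 10·11^0 + 1·11^1
  c_4 = 81 = 4·11^0 + 7·11^1
  c_5 = 42 = 9·11^0 + 3·11^1
  c_6 = 98 = 10·11^0 + 8·11^1
Factor λ_0 = (3, 8, 10, 4, 9, 10)
Factor λ_1 = (10, 8, 1, 7, 3, 8)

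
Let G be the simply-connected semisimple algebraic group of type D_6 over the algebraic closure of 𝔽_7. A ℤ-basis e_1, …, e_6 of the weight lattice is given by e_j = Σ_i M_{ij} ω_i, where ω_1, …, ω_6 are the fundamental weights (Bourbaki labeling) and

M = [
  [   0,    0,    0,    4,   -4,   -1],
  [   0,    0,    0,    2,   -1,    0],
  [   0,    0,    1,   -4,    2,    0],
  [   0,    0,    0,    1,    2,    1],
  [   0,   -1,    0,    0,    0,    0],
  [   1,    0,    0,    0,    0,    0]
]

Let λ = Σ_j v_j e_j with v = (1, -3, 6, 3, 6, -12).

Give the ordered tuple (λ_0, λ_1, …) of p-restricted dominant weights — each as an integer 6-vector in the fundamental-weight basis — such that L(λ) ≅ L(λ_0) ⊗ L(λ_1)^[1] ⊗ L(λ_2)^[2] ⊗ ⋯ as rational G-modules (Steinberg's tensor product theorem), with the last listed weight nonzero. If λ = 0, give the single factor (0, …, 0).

((0, 0, 6, 3, 3, 1),)

Change of basis e → ω: c = M·v where v = (1, -3, 6, 3, 6, -12):
  c_1 = 0*1 + 0*-3 + 0*6 + 4*3 + -4*6 + -1*-12 = 0
  c_2 = 0*1 + 0*-3 + 0*6 + 2*3 + -1*6 + 0*-12 = 0
  c_3 = 0*1 + 0*-3 + 1*6 + -4*3 + 2*6 + 0*-12 = 6
  c_4 = 0*1 + 0*-3 + 0*6 + 1*3 + 2*6 + 1*-12 = 3
  c_5 = 0*1 + -1*-3 + 0*6 + 0*3 + 0*6 + 0*-12 = 3
  c_6 = 1*1 + 0*-3 + 0*6 + 0*3 + 0*6 + 0*-12 = 1
Writing each c_i in base p = 7:
  c_1 = 0
  c_2 = 0
  c_3 = 6 = 6·7^0
  c_4 = 3 = 3·7^0
  c_5 = 3 = 3·7^0
  c_6 = 1 = 1·7^0
Factor λ_0 = (0, 0, 6, 3, 3, 1)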